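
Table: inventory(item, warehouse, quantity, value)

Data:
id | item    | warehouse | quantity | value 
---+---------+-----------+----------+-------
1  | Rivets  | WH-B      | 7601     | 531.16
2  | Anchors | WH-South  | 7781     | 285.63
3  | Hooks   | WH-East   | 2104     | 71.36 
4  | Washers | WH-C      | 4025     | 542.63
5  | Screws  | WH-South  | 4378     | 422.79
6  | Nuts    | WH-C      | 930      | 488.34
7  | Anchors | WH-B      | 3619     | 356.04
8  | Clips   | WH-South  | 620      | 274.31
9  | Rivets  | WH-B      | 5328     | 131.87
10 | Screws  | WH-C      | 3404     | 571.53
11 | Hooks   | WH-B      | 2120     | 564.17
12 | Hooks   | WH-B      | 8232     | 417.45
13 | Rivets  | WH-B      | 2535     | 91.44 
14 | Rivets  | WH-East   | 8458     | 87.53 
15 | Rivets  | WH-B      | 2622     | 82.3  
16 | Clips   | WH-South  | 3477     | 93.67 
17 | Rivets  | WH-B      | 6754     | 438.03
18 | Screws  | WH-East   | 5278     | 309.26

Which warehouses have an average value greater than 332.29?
SELECT warehouse, AVG(value)
FROM inventory
GROUP BY warehouse
HAVING AVG(value) > 332.29

Result:
  WH-C: avg=534.17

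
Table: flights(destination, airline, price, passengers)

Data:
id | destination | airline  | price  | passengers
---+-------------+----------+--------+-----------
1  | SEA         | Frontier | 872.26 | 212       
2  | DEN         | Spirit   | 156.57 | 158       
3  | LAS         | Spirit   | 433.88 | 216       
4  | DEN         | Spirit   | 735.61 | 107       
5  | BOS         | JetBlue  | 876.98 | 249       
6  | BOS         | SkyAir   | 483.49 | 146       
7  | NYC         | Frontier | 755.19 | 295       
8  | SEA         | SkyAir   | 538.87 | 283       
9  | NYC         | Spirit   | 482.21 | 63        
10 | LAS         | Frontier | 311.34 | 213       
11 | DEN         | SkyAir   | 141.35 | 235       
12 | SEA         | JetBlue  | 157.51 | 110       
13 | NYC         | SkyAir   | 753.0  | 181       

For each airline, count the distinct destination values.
SELECT airline, COUNT(DISTINCT destination)
FROM flights
GROUP BY airline

Result:
  Frontier: 3 distinct
  JetBlue: 2 distinct
  SkyAir: 4 distinct
  Spirit: 3 distinct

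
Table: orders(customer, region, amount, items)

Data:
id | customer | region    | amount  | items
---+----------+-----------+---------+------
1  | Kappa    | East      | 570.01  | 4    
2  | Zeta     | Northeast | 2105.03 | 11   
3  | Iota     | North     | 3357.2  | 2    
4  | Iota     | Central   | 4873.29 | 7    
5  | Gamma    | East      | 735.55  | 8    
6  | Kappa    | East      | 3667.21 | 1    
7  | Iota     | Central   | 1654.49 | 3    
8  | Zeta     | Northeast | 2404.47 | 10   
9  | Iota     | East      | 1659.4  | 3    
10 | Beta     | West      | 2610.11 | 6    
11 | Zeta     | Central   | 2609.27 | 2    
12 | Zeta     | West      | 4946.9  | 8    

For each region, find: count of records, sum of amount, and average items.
SELECT region,
       COUNT(*) as cnt,
       SUM(amount) as total_amount,
       AVG(items) as avg_items
FROM orders
GROUP BY region

Result:
  Central: 3 records, 9137.05 total amount, 4.00 avg items
  East: 4 records, 6632.17 total amount, 4.00 avg items
  North: 1 records, 3357.20 total amount, 2.00 avg items
  Northeast: 2 records, 4509.50 total amount, 10.50 avg items
  West: 2 records, 7557.01 total amount, 7.00 avg items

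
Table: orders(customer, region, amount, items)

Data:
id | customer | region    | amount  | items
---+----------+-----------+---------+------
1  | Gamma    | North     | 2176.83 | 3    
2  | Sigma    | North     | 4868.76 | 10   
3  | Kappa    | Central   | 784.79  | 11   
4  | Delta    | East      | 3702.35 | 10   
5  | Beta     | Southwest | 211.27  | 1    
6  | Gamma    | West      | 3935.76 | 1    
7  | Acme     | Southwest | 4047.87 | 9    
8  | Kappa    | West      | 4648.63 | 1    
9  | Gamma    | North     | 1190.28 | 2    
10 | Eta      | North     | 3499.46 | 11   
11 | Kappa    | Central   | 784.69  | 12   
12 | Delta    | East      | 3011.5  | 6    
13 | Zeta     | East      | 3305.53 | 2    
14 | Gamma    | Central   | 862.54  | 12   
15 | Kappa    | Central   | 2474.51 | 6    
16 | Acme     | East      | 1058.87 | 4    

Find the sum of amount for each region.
SELECT region, SUM(amount) as result
FROM orders
GROUP BY region

Result:
  Central: 4906.53
  East: 11078.25
  North: 11735.33
  Southwest: 4259.14
  West: 8584.39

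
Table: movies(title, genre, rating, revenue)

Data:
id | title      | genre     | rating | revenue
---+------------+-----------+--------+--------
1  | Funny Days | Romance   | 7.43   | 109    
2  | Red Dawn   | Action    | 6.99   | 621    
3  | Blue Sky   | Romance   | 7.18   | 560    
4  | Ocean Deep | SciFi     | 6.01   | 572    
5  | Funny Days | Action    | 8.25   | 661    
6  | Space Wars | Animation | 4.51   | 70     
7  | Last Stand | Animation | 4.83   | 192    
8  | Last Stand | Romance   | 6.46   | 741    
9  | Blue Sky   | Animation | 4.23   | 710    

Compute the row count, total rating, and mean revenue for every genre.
SELECT genre,
       COUNT(*) as cnt,
       SUM(rating) as total_rating,
       AVG(revenue) as avg_revenue
FROM movies
GROUP BY genre

Result:
  Action: 2 records, 15.24 total rating, 641.00 avg revenue
  Animation: 3 records, 13.57 total rating, 324.00 avg revenue
  Romance: 3 records, 21.07 total rating, 470.00 avg revenue
  SciFi: 1 records, 6.01 total rating, 572.00 avg revenue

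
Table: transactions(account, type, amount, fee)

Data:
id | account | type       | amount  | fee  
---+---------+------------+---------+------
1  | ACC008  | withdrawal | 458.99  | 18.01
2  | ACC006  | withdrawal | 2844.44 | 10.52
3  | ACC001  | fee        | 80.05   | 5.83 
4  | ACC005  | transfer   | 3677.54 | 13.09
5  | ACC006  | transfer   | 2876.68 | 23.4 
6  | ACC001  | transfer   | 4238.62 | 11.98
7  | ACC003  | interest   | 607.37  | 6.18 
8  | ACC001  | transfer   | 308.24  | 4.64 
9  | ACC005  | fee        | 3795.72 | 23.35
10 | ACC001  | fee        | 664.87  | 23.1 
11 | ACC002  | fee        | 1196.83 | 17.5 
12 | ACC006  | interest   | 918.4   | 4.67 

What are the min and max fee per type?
SELECT type, MIN(fee), MAX(fee)
FROM transactions
GROUP BY type

Result:
  fee: min=5.83, max=23.35
  interest: min=4.67, max=6.18
  transfer: min=4.64, max=23.40
  withdrawal: min=10.52, max=18.01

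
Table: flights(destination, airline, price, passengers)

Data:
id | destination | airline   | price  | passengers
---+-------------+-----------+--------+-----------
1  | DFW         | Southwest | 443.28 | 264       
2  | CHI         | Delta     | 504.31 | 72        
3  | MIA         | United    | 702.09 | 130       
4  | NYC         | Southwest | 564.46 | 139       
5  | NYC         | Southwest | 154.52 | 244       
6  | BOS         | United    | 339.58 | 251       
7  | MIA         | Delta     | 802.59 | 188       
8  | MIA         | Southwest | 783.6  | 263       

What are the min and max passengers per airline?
SELECT airline, MIN(passengers), MAX(passengers)
FROM flights
GROUP BY airline

Result:
  Delta: min=72, max=188
  Southwest: min=139, max=264
  United: min=130, max=251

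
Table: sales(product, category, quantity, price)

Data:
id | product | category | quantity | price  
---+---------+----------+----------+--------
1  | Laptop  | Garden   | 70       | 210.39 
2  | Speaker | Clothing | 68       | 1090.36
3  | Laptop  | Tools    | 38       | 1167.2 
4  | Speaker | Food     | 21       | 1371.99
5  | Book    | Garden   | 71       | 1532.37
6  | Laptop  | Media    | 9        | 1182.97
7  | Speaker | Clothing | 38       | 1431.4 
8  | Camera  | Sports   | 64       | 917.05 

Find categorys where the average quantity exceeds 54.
SELECT category, AVG(quantity)
FROM sales
GROUP BY category
HAVING AVG(quantity) > 54

Result:
  Garden: avg=70.50
  Sports: avg=64.00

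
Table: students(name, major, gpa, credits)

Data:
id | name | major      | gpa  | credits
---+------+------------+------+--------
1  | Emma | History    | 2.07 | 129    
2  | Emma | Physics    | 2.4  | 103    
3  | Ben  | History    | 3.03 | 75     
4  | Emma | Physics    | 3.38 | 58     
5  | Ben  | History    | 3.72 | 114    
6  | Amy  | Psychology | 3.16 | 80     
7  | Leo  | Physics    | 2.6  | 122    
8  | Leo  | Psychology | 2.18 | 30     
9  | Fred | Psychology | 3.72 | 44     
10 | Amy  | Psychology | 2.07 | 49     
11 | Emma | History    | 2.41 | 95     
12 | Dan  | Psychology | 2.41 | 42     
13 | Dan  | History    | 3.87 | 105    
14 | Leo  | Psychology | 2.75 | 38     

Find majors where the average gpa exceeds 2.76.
SELECT major, AVG(gpa)
FROM students
GROUP BY major
HAVING AVG(gpa) > 2.76

Result:
  History: avg=3.02
  Physics: avg=2.79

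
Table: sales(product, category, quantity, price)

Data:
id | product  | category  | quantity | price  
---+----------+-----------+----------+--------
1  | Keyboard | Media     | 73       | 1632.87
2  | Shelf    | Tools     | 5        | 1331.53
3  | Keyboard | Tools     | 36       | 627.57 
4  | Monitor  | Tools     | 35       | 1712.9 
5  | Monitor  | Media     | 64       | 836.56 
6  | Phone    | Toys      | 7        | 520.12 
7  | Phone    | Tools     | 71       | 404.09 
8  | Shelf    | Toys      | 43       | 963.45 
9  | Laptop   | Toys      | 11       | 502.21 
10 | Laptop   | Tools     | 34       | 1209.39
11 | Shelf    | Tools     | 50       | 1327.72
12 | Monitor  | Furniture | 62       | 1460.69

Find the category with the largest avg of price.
SELECT category, AVG(price) as val
FROM sales
GROUP BY category
ORDER BY val DESC
LIMIT 1

Result: Furniture with avg(price) = 1460.69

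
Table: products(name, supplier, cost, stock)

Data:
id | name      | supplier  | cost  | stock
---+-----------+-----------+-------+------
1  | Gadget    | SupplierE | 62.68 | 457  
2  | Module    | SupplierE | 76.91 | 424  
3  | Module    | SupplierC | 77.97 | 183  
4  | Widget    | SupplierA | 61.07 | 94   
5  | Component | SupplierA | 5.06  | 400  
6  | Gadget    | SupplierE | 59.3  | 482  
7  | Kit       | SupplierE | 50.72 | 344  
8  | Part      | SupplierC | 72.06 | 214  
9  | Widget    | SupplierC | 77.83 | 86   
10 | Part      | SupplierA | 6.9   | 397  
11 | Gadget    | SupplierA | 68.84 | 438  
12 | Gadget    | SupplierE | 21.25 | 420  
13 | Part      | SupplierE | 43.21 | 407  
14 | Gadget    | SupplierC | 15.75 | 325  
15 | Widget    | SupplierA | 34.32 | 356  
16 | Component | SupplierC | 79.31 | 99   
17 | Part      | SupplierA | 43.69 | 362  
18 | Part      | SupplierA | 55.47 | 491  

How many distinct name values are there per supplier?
SELECT supplier, COUNT(DISTINCT name)
FROM products
GROUP BY supplier

Result:
  SupplierA: 4 distinct
  SupplierC: 5 distinct
  SupplierE: 4 distinct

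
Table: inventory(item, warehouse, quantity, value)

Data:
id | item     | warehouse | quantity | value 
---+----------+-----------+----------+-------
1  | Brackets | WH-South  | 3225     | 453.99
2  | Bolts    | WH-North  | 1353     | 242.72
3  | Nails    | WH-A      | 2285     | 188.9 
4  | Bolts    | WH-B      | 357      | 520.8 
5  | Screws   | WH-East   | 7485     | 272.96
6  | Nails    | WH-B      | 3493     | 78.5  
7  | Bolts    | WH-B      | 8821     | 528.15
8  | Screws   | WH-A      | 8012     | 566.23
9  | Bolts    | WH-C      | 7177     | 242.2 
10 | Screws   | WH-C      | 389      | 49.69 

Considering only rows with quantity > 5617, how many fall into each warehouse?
SELECT warehouse, COUNT(*)
FROM inventory
WHERE quantity > 5617
GROUP BY warehouse

Note: WHERE filters rows before grouping.

Result:
  WH-A: 1
  WH-B: 1
  WH-C: 1
  WH-East: 1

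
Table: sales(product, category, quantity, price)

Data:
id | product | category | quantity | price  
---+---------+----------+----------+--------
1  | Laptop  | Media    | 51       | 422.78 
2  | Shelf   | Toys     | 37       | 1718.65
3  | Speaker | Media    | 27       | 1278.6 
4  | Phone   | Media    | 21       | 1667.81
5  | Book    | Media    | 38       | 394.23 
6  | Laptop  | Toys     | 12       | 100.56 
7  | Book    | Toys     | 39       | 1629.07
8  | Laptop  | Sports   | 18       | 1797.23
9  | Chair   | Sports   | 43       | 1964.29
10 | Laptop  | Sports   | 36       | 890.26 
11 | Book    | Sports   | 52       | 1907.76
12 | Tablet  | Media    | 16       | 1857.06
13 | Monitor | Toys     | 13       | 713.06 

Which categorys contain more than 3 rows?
SELECT category, COUNT(*) as cnt
FROM sales
GROUP BY category
HAVING COUNT(*) > 3

Result:
  Media: 5
  Sports: 4
  Toys: 4

Note: HAVING filters groups after aggregation, WHERE filters rows before.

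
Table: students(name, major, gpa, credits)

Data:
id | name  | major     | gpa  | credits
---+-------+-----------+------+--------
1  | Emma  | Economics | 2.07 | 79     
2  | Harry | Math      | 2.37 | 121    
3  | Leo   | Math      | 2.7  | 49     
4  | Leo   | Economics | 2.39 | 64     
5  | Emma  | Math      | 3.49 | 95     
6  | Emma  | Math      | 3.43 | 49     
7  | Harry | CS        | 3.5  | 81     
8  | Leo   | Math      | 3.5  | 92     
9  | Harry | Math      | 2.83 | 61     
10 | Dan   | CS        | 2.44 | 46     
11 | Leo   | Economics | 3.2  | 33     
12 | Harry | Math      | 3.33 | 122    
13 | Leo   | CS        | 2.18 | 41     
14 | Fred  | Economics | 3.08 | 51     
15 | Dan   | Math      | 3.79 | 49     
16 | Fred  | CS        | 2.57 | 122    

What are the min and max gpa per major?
SELECT major, MIN(gpa), MAX(gpa)
FROM students
GROUP BY major

Result:
  CS: min=2.18, max=3.50
  Economics: min=2.07, max=3.20
  Math: min=2.37, max=3.79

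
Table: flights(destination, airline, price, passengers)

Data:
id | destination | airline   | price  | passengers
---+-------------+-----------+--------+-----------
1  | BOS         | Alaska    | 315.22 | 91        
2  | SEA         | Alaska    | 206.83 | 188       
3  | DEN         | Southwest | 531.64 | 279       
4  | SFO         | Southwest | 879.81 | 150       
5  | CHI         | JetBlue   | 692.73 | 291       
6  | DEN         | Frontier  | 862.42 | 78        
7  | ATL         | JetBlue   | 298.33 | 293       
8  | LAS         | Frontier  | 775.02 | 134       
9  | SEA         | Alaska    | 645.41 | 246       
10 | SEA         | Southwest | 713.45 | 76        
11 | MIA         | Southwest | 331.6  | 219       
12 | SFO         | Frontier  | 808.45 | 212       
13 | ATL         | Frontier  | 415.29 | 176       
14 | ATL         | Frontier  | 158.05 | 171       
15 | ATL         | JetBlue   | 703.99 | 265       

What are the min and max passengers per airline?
SELECT airline, MIN(passengers), MAX(passengers)
FROM flights
GROUP BY airline

Result:
  Alaska: min=91, max=246
  Frontier: min=78, max=212
  JetBlue: min=265, max=293
  Southwest: min=76, max=279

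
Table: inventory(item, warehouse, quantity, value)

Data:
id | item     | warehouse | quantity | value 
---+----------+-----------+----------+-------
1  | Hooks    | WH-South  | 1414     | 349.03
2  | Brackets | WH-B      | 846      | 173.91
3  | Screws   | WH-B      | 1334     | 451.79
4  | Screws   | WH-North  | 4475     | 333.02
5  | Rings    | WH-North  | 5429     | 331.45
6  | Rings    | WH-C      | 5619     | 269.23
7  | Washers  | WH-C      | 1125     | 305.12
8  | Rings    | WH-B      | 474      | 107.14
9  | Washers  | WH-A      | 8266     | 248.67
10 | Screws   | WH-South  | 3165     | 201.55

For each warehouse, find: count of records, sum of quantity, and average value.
SELECT warehouse,
       COUNT(*) as cnt,
       SUM(quantity) as total_quantity,
       AVG(value) as avg_value
FROM inventory
GROUP BY warehouse

Result:
  WH-A: 1 records, 8266 total quantity, 248.67 avg value
  WH-B: 3 records, 2654 total quantity, 244.28 avg value
  WH-C: 2 records, 6744 total quantity, 287.18 avg value
  WH-North: 2 records, 9904 total quantity, 332.24 avg value
  WH-South: 2 records, 4579 total quantity, 275.29 avg value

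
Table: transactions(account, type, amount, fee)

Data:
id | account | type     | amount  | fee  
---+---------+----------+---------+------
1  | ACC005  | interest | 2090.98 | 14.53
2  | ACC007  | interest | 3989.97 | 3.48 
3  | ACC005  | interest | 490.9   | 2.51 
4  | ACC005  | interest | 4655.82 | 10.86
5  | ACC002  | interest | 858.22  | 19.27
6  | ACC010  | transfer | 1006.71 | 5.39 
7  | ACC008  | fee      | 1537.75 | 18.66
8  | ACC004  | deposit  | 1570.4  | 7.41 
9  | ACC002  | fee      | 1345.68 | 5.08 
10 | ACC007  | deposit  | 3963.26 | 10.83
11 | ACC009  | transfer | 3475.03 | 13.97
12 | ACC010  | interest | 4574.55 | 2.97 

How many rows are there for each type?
SELECT type, COUNT(*) as count
FROM transactions
GROUP BY type

Result:
  deposit: 2
  fee: 2
  interest: 6
  transfer: 2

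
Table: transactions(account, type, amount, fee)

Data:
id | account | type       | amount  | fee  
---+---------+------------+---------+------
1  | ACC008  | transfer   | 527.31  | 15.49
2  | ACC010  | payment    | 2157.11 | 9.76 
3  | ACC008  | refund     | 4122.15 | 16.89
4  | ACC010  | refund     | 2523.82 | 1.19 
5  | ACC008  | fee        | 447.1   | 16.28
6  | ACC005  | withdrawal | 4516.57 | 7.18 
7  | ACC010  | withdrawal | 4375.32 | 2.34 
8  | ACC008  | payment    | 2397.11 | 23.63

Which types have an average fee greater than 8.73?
SELECT type, AVG(fee)
FROM transactions
GROUP BY type
HAVING AVG(fee) > 8.73

Result:
  fee: avg=16.28
  payment: avg=16.70
  refund: avg=9.04
  transfer: avg=15.49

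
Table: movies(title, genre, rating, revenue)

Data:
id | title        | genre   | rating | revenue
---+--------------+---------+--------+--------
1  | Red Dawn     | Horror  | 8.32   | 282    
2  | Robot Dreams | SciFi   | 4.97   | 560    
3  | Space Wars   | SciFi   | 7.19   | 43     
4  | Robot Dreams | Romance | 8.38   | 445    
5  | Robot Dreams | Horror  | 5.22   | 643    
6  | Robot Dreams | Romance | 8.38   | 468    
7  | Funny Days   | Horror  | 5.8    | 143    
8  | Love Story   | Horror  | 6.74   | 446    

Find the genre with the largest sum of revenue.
SELECT genre, SUM(revenue) as val
FROM movies
GROUP BY genre
ORDER BY val DESC
LIMIT 1

Result: Horror with sum(revenue) = 1514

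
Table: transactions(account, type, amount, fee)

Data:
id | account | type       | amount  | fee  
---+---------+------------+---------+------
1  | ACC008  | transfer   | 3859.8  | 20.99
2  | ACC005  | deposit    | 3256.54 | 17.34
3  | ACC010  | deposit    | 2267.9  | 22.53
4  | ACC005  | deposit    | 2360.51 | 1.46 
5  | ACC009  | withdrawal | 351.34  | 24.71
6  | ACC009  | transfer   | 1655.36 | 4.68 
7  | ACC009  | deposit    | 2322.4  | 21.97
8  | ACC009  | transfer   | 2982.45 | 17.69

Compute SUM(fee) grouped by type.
SELECT type, SUM(fee) as result
FROM transactions
GROUP BY type

Result:
  deposit: 63.30
  transfer: 43.36
  withdrawal: 24.71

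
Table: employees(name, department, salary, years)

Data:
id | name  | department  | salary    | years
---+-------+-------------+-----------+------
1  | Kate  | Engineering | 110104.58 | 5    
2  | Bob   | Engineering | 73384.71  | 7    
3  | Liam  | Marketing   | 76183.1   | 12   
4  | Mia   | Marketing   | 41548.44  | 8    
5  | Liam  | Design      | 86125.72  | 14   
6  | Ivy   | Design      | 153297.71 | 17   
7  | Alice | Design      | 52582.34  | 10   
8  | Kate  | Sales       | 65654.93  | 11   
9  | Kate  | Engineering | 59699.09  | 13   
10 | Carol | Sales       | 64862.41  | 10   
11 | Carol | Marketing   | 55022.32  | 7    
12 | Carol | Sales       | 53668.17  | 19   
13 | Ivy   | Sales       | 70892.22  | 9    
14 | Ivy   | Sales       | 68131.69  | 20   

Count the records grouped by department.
SELECT department, COUNT(*) as count
FROM employees
GROUP BY department

Result:
  Design: 3
  Engineering: 3
  Marketing: 3
  Sales: 5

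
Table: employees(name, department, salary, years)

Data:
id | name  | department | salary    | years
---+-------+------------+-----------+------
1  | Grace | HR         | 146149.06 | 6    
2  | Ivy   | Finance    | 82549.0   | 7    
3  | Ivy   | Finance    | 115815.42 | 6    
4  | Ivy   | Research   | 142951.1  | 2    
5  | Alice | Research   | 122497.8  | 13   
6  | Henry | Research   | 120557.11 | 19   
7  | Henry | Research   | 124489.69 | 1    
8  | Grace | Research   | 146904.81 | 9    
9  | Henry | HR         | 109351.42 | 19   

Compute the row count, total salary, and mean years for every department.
SELECT department,
       COUNT(*) as cnt,
       SUM(salary) as total_salary,
       AVG(years) as avg_years
FROM employees
GROUP BY department

Result:
  Finance: 2 records, 198364.42 total salary, 6.50 avg years
  HR: 2 records, 255500.48 total salary, 12.50 avg years
  Research: 5 records, 657400.51 total salary, 8.80 avg years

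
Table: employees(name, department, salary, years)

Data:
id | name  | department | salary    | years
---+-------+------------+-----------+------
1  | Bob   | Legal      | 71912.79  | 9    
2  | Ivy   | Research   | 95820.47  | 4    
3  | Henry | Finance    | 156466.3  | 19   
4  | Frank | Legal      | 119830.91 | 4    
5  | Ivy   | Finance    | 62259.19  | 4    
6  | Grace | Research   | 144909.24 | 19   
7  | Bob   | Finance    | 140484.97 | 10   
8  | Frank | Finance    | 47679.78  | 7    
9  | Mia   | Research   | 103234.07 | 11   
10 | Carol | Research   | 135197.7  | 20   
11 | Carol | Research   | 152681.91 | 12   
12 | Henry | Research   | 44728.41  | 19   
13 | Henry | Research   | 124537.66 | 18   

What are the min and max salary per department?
SELECT department, MIN(salary), MAX(salary)
FROM employees
GROUP BY department

Result:
  Finance: min=47679.78, max=156466.30
  Legal: min=71912.79, max=119830.91
  Research: min=44728.41, max=152681.91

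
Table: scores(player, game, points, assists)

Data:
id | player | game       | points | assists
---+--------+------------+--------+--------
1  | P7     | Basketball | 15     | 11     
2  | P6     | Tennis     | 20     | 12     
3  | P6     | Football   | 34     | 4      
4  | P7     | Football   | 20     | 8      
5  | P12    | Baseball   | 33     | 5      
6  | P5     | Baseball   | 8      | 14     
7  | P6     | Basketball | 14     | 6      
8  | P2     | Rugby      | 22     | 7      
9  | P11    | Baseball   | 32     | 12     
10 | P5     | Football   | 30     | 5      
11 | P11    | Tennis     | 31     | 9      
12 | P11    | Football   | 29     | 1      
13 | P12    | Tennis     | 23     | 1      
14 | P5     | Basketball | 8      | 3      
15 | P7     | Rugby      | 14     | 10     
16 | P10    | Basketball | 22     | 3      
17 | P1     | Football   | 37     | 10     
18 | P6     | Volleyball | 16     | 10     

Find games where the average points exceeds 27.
SELECT game, AVG(points)
FROM scores
GROUP BY game
HAVING AVG(points) > 27

Result:
  Football: avg=30.00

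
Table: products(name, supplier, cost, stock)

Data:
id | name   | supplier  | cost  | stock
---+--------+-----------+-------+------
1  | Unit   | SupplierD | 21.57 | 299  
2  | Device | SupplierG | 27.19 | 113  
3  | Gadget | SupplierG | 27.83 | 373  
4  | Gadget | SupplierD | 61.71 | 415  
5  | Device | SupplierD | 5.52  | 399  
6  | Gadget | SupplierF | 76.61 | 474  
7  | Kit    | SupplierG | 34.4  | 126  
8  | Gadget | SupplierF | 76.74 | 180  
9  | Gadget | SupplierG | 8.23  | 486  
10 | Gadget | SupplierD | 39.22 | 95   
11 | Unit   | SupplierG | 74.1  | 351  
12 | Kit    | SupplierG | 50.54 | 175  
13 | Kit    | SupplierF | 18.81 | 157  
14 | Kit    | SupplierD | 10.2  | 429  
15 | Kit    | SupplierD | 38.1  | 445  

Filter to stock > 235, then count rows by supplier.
SELECT supplier, COUNT(*)
FROM products
WHERE stock > 235
GROUP BY supplier

Note: WHERE filters rows before grouping.

Result:
  SupplierD: 5
  SupplierF: 1
  SupplierG: 3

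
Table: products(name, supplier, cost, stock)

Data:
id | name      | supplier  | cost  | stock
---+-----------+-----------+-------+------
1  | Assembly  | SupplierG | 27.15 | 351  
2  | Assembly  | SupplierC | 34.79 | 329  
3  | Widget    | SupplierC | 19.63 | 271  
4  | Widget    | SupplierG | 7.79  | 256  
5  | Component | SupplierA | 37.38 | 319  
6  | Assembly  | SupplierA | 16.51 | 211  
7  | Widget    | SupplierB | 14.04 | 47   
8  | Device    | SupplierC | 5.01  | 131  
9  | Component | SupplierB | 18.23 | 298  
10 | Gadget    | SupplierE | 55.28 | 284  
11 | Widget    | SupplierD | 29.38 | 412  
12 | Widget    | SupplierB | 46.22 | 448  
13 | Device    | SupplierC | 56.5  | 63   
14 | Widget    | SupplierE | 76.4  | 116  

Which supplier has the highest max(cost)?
SELECT supplier, MAX(cost) as val
FROM products
GROUP BY supplier
ORDER BY val DESC
LIMIT 1

Result: SupplierE with max(cost) = 76.40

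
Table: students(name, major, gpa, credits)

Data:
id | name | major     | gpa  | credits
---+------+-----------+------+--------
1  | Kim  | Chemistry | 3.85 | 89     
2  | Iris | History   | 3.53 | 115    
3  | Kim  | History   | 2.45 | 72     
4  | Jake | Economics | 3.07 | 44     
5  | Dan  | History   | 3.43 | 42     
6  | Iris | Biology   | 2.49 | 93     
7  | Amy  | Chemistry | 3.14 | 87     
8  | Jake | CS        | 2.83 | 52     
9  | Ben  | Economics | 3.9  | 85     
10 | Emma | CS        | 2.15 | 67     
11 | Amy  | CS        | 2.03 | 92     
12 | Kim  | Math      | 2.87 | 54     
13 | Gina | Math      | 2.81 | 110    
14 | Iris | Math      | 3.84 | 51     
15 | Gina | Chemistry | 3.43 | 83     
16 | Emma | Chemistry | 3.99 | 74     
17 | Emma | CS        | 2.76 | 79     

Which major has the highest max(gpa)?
SELECT major, MAX(gpa) as val
FROM students
GROUP BY major
ORDER BY val DESC
LIMIT 1

Result: Chemistry with max(gpa) = 3.99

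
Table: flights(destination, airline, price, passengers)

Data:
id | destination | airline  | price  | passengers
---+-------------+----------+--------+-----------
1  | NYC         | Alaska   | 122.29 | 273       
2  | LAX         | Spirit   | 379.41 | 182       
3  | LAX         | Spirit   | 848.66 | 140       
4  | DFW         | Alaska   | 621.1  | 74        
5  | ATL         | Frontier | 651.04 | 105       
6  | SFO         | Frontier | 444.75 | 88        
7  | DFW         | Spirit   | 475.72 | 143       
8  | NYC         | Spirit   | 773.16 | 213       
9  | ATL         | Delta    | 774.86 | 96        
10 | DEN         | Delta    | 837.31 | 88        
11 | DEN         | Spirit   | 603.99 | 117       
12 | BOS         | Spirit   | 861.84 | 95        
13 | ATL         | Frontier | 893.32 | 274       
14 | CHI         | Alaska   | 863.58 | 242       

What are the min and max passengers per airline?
SELECT airline, MIN(passengers), MAX(passengers)
FROM flights
GROUP BY airline

Result:
  Alaska: min=74, max=273
  Delta: min=88, max=96
  Frontier: min=88, max=274
  Spirit: min=95, max=213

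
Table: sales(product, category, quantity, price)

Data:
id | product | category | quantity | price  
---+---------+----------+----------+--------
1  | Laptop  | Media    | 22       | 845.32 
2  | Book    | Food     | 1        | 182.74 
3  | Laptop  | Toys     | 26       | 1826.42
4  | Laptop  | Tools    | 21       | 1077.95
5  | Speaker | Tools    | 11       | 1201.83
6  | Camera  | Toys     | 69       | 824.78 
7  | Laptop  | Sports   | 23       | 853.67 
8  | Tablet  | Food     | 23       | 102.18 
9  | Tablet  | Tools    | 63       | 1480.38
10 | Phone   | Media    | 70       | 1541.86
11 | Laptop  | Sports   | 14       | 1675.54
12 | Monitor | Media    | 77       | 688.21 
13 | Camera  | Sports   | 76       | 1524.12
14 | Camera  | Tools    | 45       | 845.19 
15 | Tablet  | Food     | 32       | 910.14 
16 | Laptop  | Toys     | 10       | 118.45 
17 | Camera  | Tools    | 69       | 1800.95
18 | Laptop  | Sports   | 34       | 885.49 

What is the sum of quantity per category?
SELECT category, SUM(quantity) as result
FROM sales
GROUP BY category

Result:
  Food: 56
  Media: 169
  Sports: 147
  Tools: 209
  Toys: 105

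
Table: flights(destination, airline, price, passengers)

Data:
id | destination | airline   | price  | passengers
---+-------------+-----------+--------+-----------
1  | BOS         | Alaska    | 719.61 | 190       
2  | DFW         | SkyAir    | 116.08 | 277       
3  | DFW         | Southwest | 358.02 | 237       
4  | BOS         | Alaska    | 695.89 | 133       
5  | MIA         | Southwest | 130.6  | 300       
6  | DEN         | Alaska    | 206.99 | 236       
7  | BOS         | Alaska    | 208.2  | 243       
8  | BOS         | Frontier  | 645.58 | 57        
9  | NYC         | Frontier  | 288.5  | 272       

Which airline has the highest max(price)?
SELECT airline, MAX(price) as val
FROM flights
GROUP BY airline
ORDER BY val DESC
LIMIT 1

Result: Alaska with max(price) = 719.61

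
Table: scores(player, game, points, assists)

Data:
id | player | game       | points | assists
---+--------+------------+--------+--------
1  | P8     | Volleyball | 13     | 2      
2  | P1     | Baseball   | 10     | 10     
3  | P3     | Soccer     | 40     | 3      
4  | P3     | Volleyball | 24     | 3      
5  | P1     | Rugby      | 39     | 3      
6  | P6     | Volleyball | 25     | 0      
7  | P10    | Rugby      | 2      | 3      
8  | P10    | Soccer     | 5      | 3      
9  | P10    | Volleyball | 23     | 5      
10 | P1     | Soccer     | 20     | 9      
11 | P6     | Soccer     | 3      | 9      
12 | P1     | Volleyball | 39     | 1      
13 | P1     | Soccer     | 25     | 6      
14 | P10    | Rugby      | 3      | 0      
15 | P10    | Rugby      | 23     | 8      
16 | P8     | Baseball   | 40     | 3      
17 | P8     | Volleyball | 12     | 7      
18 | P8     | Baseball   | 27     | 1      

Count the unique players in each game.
SELECT game, COUNT(DISTINCT player)
FROM scores
GROUP BY game

Result:
  Baseball: 2 distinct
  Rugby: 2 distinct
  Soccer: 4 distinct
  Volleyball: 5 distinct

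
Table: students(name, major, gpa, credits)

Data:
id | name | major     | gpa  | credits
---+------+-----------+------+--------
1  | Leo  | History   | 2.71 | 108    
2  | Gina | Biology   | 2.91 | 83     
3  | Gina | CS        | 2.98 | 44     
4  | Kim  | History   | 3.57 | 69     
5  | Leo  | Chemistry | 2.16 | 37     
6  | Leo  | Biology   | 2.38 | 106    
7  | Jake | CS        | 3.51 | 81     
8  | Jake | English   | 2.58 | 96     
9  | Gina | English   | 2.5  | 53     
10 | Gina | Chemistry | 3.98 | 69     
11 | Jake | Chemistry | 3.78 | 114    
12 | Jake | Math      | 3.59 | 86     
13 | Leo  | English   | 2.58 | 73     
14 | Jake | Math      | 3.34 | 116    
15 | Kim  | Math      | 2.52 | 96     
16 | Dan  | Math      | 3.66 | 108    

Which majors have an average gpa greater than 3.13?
SELECT major, AVG(gpa)
FROM students
GROUP BY major
HAVING AVG(gpa) > 3.13

Result:
  CS: avg=3.25
  Chemistry: avg=3.31
  History: avg=3.14
  Math: avg=3.28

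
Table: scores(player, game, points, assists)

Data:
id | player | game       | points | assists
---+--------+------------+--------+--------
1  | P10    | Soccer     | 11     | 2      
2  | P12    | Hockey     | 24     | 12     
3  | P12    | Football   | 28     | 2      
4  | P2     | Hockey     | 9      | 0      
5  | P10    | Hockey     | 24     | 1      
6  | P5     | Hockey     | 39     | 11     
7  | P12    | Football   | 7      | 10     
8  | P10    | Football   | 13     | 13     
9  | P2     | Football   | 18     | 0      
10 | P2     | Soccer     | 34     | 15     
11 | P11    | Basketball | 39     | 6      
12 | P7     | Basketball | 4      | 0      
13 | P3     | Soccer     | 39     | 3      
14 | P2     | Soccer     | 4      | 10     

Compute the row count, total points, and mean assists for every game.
SELECT game,
       COUNT(*) as cnt,
       SUM(points) as total_points,
       AVG(assists) as avg_assists
FROM scores
GROUP BY game

Result:
  Basketball: 2 records, 43 total points, 3.00 avg assists
  Football: 4 records, 66 total points, 6.25 avg assists
  Hockey: 4 records, 96 total points, 6.00 avg assists
  Soccer: 4 records, 88 total points, 7.50 avg assists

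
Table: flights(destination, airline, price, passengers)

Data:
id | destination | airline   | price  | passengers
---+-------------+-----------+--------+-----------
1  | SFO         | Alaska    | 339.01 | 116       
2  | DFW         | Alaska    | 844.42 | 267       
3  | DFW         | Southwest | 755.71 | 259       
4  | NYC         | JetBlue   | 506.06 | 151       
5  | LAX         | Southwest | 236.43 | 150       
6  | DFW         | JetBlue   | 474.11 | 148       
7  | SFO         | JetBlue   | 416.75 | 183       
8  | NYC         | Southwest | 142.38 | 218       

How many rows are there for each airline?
SELECT airline, COUNT(*) as count
FROM flights
GROUP BY airline

Result:
  Alaska: 2
  JetBlue: 3
  Southwest: 3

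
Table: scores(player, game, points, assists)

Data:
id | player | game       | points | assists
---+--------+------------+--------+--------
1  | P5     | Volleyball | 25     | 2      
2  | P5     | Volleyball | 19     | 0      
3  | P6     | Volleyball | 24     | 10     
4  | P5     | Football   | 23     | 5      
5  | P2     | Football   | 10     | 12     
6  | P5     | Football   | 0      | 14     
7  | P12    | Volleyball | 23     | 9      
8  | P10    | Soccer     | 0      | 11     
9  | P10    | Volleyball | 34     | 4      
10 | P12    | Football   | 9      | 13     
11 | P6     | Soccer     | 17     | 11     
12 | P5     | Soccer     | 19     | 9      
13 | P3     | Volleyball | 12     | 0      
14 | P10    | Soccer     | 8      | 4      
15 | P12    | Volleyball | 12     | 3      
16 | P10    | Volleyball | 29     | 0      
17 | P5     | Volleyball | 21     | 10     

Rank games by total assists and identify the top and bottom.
SELECT game, SUM(assists)
FROM scores
GROUP BY game
ORDER BY SUM(assists)

All groups:
  Soccer: 35
  Volleyball: 38
  Football: 44

Highest: Football (44)
Lowest: Soccer (35)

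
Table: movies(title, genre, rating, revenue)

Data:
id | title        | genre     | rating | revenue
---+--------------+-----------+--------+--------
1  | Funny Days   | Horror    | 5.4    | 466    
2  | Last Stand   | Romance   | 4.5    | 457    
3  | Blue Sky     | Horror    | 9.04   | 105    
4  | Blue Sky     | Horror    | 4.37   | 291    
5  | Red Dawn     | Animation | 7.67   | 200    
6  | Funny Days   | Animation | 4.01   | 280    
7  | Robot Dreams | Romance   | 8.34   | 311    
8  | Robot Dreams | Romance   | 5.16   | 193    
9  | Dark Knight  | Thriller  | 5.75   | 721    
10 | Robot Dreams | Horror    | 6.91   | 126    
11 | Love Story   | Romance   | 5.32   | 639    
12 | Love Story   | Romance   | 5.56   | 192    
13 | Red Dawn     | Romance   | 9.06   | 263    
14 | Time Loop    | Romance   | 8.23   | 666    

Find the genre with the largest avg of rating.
SELECT genre, AVG(rating) as val
FROM movies
GROUP BY genre
ORDER BY val DESC
LIMIT 1

Result: Romance with avg(rating) = 6.60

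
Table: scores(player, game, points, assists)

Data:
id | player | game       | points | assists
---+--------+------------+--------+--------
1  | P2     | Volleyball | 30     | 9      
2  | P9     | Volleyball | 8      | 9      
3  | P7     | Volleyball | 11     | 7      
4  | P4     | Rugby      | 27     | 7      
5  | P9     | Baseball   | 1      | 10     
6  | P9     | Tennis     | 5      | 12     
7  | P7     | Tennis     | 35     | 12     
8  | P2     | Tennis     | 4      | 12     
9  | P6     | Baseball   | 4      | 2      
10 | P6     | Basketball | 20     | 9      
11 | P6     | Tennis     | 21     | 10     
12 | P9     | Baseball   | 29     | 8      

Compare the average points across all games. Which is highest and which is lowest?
SELECT game, AVG(points)
FROM scores
GROUP BY game
ORDER BY AVG(points)

All groups:
  Baseball: 11.33
  Tennis: 16.25
  Volleyball: 16.33
  Basketball: 20.00
  Rugby: 27.00

Highest: Rugby (27.00)
Lowest: Baseball (11.33)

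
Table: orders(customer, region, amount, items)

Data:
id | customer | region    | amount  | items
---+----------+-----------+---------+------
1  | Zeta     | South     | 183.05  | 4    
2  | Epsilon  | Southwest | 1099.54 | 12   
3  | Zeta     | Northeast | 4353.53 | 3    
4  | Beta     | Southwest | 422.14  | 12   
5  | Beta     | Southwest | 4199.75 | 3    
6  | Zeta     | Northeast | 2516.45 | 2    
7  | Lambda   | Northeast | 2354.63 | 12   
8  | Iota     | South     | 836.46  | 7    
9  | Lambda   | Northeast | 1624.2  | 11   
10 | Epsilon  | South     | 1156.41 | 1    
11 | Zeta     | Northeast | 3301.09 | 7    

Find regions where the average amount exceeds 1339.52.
SELECT region, AVG(amount)
FROM orders
GROUP BY region
HAVING AVG(amount) > 1339.52

Result:
  Northeast: avg=2829.98
  Southwest: avg=1907.14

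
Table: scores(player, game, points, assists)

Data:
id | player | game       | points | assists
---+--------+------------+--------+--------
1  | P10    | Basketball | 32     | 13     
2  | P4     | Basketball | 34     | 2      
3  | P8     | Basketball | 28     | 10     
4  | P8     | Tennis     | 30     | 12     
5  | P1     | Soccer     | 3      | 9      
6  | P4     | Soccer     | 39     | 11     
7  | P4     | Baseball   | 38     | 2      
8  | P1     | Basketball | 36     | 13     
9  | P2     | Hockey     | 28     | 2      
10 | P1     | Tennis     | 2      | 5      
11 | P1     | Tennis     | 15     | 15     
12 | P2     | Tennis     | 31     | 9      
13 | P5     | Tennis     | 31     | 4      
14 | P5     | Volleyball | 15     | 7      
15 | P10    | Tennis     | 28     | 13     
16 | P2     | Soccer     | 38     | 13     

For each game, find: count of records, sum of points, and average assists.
SELECT game,
       COUNT(*) as cnt,
       SUM(points) as total_points,
       AVG(assists) as avg_assists
FROM scores
GROUP BY game

Result:
  Baseball: 1 records, 38 total points, 2.00 avg assists
  Basketball: 4 records, 130 total points, 9.50 avg assists
  Hockey: 1 records, 28 total points, 2.00 avg assists
  Soccer: 3 records, 80 total points, 11.00 avg assists
  Tennis: 6 records, 137 total points, 9.67 avg assists
  Volleyball: 1 records, 15 total points, 7.00 avg assists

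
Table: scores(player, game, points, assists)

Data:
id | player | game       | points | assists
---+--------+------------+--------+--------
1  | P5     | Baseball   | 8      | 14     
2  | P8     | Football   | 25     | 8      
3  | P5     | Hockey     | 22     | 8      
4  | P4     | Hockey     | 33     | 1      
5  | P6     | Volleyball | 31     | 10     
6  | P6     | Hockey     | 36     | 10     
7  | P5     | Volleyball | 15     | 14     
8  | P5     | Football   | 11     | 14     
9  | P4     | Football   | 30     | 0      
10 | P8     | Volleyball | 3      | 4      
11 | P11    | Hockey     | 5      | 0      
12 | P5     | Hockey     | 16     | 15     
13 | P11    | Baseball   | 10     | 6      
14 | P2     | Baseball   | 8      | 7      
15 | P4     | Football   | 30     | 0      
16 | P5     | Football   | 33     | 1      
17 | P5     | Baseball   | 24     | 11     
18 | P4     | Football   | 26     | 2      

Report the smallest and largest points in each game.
SELECT game, MIN(points), MAX(points)
FROM scores
GROUP BY game

Result:
  Baseball: min=8, max=24
  Football: min=11, max=33
  Hockey: min=5, max=36
  Volleyball: min=3, max=31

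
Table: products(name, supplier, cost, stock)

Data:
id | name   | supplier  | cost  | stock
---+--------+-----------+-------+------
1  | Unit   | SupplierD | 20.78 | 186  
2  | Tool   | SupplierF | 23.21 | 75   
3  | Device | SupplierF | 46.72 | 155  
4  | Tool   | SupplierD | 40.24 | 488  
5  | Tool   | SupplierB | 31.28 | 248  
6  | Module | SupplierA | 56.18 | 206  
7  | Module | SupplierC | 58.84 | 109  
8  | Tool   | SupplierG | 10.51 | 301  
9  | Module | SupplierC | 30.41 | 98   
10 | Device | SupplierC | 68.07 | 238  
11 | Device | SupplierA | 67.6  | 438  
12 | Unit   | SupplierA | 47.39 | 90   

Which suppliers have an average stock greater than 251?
SELECT supplier, AVG(stock)
FROM products
GROUP BY supplier
HAVING AVG(stock) > 251

Result:
  SupplierD: avg=337.00
  SupplierG: avg=301.00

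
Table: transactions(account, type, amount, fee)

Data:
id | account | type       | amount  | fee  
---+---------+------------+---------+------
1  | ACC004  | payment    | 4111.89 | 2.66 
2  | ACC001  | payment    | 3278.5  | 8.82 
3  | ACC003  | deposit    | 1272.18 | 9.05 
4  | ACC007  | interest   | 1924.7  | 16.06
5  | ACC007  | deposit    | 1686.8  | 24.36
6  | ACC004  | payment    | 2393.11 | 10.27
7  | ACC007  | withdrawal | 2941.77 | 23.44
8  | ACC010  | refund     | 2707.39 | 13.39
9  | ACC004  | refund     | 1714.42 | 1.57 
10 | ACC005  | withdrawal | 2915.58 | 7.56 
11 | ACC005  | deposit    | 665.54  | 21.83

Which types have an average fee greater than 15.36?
SELECT type, AVG(fee)
FROM transactions
GROUP BY type
HAVING AVG(fee) > 15.36

Result:
  deposit: avg=18.41
  interest: avg=16.06
  withdrawal: avg=15.50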